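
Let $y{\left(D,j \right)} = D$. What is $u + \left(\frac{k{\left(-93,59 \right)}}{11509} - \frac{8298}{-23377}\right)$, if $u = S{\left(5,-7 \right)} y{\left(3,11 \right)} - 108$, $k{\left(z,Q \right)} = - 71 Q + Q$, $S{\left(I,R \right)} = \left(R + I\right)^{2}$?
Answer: $- \frac{25829451056}{269045893} \approx -96.004$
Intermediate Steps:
$S{\left(I,R \right)} = \left(I + R\right)^{2}$
$k{\left(z,Q \right)} = - 70 Q$
$u = -96$ ($u = \left(5 - 7\right)^{2} \cdot 3 - 108 = \left(-2\right)^{2} \cdot 3 - 108 = 4 \cdot 3 - 108 = 12 - 108 = -96$)
$u + \left(\frac{k{\left(-93,59 \right)}}{11509} - \frac{8298}{-23377}\right) = -96 + \left(\frac{\left(-70\right) 59}{11509} - \frac{8298}{-23377}\right) = -96 - \frac{1045328}{269045893} = - \frac{25829451056}{269045893}$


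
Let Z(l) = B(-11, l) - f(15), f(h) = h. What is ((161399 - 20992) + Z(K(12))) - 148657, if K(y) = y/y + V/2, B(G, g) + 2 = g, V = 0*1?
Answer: -8266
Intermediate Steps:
V = 0
B(G, g) = -2 + g
K(y) = 1 (K(y) = y/y + 0/2 = 1 + 0*(½) = 1 + 0 = 1)
Z(l) = -17 + l (Z(l) = (-2 + l) - 1*15 = (-2 + l) - 15 = -17 + l)
((161399 - 20992) + Z(K(12))) - 148657 = ((161399 - 20992) + (-17 + 1)) - 148657 = (140407 - 16) - 148657 = 140391 - 148657 = -8266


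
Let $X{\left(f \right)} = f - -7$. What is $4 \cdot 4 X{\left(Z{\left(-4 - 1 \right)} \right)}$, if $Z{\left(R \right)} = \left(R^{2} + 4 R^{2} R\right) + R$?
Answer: $-7568$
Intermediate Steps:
$Z{\left(R \right)} = R + R^{2} + 4 R^{3}$ ($Z{\left(R \right)} = \left(R^{2} + 4 R^{3}\right) + R = R + R^{2} + 4 R^{3}$)
$X{\left(f \right)} = 7 + f$ ($X{\left(f \right)} = f + 7 = 7 + f$)
$4 \cdot 4 X{\left(Z{\left(-4 - 1 \right)} \right)} = 4 \cdot 4 \left(7 + \left(-4 - 1\right) \left(1 - 5 + 4 \left(-4 - 1\right)^{2}\right)\right) = 16 \left(7 + \left(-4 - 1\right) \left(1 - 5 + 4 \left(-4 - 1\right)^{2}\right)\right) = 16 \left(7 - 5 \left(1 - 5 + 4 \left(-5\right)^{2}\right)\right) = 16 \left(7 - 5 \left(1 - 5 + 4 \cdot 25\right)\right) = 16 \left(7 - 5 \left(1 - 5 + 100\right)\right) = 16 \left(7 - 480\right) = 16 \left(-473\right) = -7568$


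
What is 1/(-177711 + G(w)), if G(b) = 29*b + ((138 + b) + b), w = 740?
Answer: -1/154633 ≈ -6.4669e-6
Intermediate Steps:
G(b) = 138 + 31*b (G(b) = 29*b + (138 + 2*b) = 138 + 31*b)
1/(-177711 + G(w)) = 1/(-177711 + (138 + 31*740)) = 1/(-177711 + (138 + 22940)) = 1/(-177711 + 23078) = 1/(-154633) = -1/154633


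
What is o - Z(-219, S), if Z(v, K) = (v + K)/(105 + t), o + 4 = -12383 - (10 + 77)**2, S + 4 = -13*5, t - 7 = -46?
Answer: -219468/11 ≈ -19952.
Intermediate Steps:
t = -39 (t = 7 - 46 = -39)
S = -69 (S = -4 - 13*5 = -4 - 65 = -69)
o = -19956 (o = -4 + (-12383 - (10 + 77)**2) = -4 + (-12383 - 1*87**2) = -4 + (-12383 - 1*7569) = -4 + (-12383 - 7569) = -4 - 19952 = -19956)
Z(v, K) = K/66 + v/66 (Z(v, K) = (v + K)/(105 - 39) = (K + v)/66 = (K + v)*(1/66) = K/66 + v/66)
o - Z(-219, S) = -19956 - ((1/66)*(-69) + (1/66)*(-219)) = -19956 - (-23/22 - 73/22) = -19956 - 1*(-48/11) = -19956 + 48/11 = -219468/11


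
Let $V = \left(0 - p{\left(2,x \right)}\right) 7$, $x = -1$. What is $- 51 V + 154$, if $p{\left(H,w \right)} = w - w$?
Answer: $154$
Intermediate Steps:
$p{\left(H,w \right)} = 0$
$V = 0$ ($V = \left(0 - 0\right) 7 = \left(0 + 0\right) 7 = 0 \cdot 7 = 0$)
$- 51 V + 154 = \left(-51\right) 0 + 154 = 0 + 154 = 154$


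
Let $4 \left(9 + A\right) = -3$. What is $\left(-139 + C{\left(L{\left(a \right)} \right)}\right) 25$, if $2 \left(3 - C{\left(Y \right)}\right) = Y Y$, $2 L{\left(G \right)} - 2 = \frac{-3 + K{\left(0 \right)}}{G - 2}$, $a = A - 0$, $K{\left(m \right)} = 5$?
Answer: $- \frac{15067425}{4418} \approx -3410.5$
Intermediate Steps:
$A = - \frac{39}{4}$ ($A = -9 + \frac{1}{4} \left(-3\right) = -9 - \frac{3}{4} = - \frac{39}{4} \approx -9.75$)
$a = - \frac{39}{4}$ ($a = - \frac{39}{4} - 0 = - \frac{39}{4} + 0 = - \frac{39}{4} \approx -9.75$)
$L{\left(G \right)} = 1 + \frac{1}{-2 + G}$ ($L{\left(G \right)} = 1 + \frac{\left(-3 + 5\right) \frac{1}{G - 2}}{2} = 1 + \frac{2 \frac{1}{-2 + G}}{2} = 1 + \frac{1}{-2 + G}$)
$C{\left(Y \right)} = 3 - \frac{Y^{2}}{2}$ ($C{\left(Y \right)} = 3 - \frac{Y Y}{2} = 3 - \frac{Y^{2}}{2}$)
$\left(-139 + C{\left(L{\left(a \right)} \right)}\right) 25 = \left(-139 + \left(3 - \frac{\left(\frac{-1 - \frac{39}{4}}{-2 - \frac{39}{4}}\right)^{2}}{2}\right)\right) 25 = \left(-139 + \left(3 - \frac{\left(\frac{1}{- \frac{47}{4}} \left(- \frac{43}{4}\right)\right)^{2}}{2}\right)\right) 25 = \left(-139 + \left(3 - \frac{\left(\left(- \frac{4}{47}\right) \left(- \frac{43}{4}\right)\right)^{2}}{2}\right)\right) 25 = \left(-139 + \left(3 - \frac{\left(\frac{43}{47}\right)^{2}}{2}\right)\right) 25 = \left(-139 + \left(3 - \frac{1849}{4418}\right)\right) 25 = \left(-139 + \frac{11405}{4418}\right) 25 = \left(- \frac{602697}{4418}\right) 25 = - \frac{15067425}{4418}$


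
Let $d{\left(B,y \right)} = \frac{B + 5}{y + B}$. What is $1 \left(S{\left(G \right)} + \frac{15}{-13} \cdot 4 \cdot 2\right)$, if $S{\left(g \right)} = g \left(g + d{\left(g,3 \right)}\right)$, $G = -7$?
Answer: $\frac{943}{26} \approx 36.269$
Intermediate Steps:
$d{\left(B,y \right)} = \frac{5 + B}{B + y}$
$S{\left(g \right)} = g \left(g + \frac{5 + g}{3 + g}\right)$ ($S{\left(g \right)} = g \left(g + \frac{5 + g}{g + 3}\right) = g \left(g + \frac{5 + g}{3 + g}\right)$)
$1 \left(S{\left(G \right)} + \frac{15}{-13} \cdot 4 \cdot 2\right) = 1 \left(- \frac{7 \left(5 - 7 - 7 \left(3 - 7\right)\right)}{3 - 7} + \frac{15}{-13} \cdot 4 \cdot 2\right) = 1 \left(- \frac{7 \left(5 - 7 - -28\right)}{-4} + 15 \left(- \frac{1}{13}\right) 8\right) = 1 \left(\left(-7\right) \left(- \frac{1}{4}\right) \left(5 - 7 + 28\right) - \frac{120}{13}\right) = 1 \left(\left(-7\right) \left(- \frac{1}{4}\right) 26 - \frac{120}{13}\right) = 1 \left(\frac{91}{2} - \frac{120}{13}\right) = 1 \cdot \frac{943}{26} = \frac{943}{26}$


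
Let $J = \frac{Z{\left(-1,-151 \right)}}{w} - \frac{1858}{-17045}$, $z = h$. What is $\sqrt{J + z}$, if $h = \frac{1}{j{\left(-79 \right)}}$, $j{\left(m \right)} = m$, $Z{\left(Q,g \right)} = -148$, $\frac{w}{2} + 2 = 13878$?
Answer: $\frac{\sqrt{7943773984877592890}}{9342398590} \approx 0.30169$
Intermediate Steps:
$w = 27752$ ($w = -4 + 2 \cdot 13878 = -4 + 27756 = 27752$)
$h = - \frac{1}{79}$ ($h = \frac{1}{-79} = - \frac{1}{79} \approx -0.012658$)
$z = - \frac{1}{79} \approx -0.012658$
$J = \frac{12260139}{118258210}$ ($J = - \frac{148}{27752} - \frac{1858}{-17045} = \left(-148\right) \frac{1}{27752} - - \frac{1858}{17045} = - \frac{37}{6938} + \frac{1858}{17045} = \frac{12260139}{118258210} \approx 0.10367$)
$\sqrt{J + z} = \sqrt{\frac{12260139}{118258210} - \frac{1}{79}} = \sqrt{\frac{850292771}{9342398590}} = \frac{\sqrt{7943773984877592890}}{9342398590}$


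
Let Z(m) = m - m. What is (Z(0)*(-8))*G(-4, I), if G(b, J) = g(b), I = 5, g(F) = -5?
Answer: 0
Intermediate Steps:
Z(m) = 0
G(b, J) = -5
(Z(0)*(-8))*G(-4, I) = (0*(-8))*(-5) = 0*(-5) = 0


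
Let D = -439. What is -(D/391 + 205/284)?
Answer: 44521/111044 ≈ 0.40093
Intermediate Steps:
-(D/391 + 205/284) = -(-439/391 + 205/284) = -1*(-44521/111044) = 44521/111044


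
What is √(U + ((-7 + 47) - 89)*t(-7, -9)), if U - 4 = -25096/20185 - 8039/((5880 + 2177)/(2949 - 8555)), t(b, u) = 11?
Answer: √133757194028683737435/162630545 ≈ 71.114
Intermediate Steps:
U = 910118330998/162630545 (U = 4 + (-25096/20185 - 8039/((5880 + 2177)/(2949 - 8555))) = 4 + (-25096*1/20185 - 8039/(8057/(-5606))) = 4 + (-25096/20185 - 8039/(8057*(-1/5606))) = 4 + (-25096/20185 - 8039/(-8057/5606)) = 4 + (-25096/20185 - 8039*(-5606)/8057) = 4 + (-25096/20185 - 1*(-45066634/8057)) = 4 + (-25096/20185 + 45066634/8057) = 4 + 909467808818/162630545 = 910118330998/162630545 ≈ 5596.2)
√(U + ((-7 + 47) - 89)*t(-7, -9)) = √(910118330998/162630545 + ((-7 + 47) - 89)*11) = √(910118330998/162630545 + (40 - 89)*11) = √(910118330998/162630545 - 49*11) = √(910118330998/162630545 - 539) = √(822460467243/162630545) = √133757194028683737435/162630545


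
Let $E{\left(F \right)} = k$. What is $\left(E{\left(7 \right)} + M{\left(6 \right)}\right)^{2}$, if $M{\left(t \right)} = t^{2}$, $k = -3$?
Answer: $1089$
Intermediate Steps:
$E{\left(F \right)} = -3$
$\left(E{\left(7 \right)} + M{\left(6 \right)}\right)^{2} = \left(-3 + 6^{2}\right)^{2} = \left(-3 + 36\right)^{2} = 33^{2} = 1089$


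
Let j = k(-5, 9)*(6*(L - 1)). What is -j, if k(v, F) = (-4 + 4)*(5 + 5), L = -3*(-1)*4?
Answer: 0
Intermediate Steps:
L = 12 (L = 3*4 = 12)
k(v, F) = 0 (k(v, F) = 0*10 = 0)
j = 0 (j = 0*(6*(12 - 1)) = 0*(6*11) = 0*66 = 0)
-j = -1*0 = 0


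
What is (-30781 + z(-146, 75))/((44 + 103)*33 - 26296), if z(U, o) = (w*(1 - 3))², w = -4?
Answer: 30717/21445 ≈ 1.4324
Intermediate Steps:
z(U, o) = 64 (z(U, o) = (-4*(1 - 3))² = (-4*(-2))² = 8² = 64)
(-30781 + z(-146, 75))/((44 + 103)*33 - 26296) = (-30781 + 64)/((44 + 103)*33 - 26296) = -30717/(147*33 - 26296) = -30717/(4851 - 26296) = -30717/(-21445) = -30717*(-1/21445) = 30717/21445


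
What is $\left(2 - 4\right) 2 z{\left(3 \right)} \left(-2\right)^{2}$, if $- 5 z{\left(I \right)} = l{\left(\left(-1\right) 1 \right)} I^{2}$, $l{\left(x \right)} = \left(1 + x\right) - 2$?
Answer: $- \frac{288}{5} \approx -57.6$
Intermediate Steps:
$l{\left(x \right)} = -1 + x$
$z{\left(I \right)} = \frac{2 I^{2}}{5}$ ($z{\left(I \right)} = - \frac{\left(-1 - 1\right) I^{2}}{5} = - \frac{\left(-2\right) I^{2}}{5} = \frac{2 I^{2}}{5}$)
$\left(2 - 4\right) 2 z{\left(3 \right)} \left(-2\right)^{2} = \left(2 - 4\right) 2 \frac{2 \cdot 3^{2}}{5} \left(-2\right)^{2} = \left(2 - 4\right) 2 \cdot \frac{2}{5} \cdot 9 \cdot 4 = \left(-2\right) 2 \cdot \frac{18}{5} \cdot 4 = \left(-4\right) \frac{18}{5} \cdot 4 = \left(- \frac{72}{5}\right) 4 = - \frac{288}{5}$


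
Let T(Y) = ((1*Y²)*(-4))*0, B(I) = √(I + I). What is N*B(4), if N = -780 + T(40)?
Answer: -1560*√2 ≈ -2206.2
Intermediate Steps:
B(I) = √2*√I (B(I) = √(2*I) = √2*√I)
T(Y) = 0 (T(Y) = (Y²*(-4))*0 = -4*Y²*0 = 0)
N = -780 (N = -780 + 0 = -780)
N*B(4) = -780*√2*√4 = -780*√2*2 = -1560*√2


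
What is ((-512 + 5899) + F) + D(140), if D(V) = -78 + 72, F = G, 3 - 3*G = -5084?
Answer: 21230/3 ≈ 7076.7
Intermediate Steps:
G = 5087/3 (G = 1 - ⅓*(-5084) = 1 + 5084/3 = 5087/3 ≈ 1695.7)
F = 5087/3 ≈ 1695.7
D(V) = -6
((-512 + 5899) + F) + D(140) = ((-512 + 5899) + 5087/3) - 6 = (5387 + 5087/3) - 6 = 21248/3 - 6 = 21230/3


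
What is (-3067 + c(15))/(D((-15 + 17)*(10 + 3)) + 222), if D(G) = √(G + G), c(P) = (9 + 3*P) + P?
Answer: -166389/12308 + 1499*√13/12308 ≈ -13.080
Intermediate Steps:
c(P) = 9 + 4*P
D(G) = √2*√G (D(G) = √(2*G) = √2*√G)
(-3067 + c(15))/(D((-15 + 17)*(10 + 3)) + 222) = (-3067 + (9 + 4*15))/(√2*√((-15 + 17)*(10 + 3)) + 222) = (-3067 + (9 + 60))/(√2*√(2*13) + 222) = (-3067 + 69)/(√2*√26 + 222) = -2998/(2*√13 + 222) = -2998/(222 + 2*√13)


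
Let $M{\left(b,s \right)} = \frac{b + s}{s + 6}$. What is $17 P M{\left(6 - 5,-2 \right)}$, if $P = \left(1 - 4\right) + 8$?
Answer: $- \frac{85}{4} \approx -21.25$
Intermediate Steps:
$M{\left(b,s \right)} = \frac{b + s}{6 + s}$
$P = 5$ ($P = -3 + 8 = 5$)
$17 P M{\left(6 - 5,-2 \right)} = 17 \cdot 5 \frac{\left(6 - 5\right) - 2}{6 - 2} = 85 \frac{1 - 2}{4} = 85 \cdot \frac{1}{4} \left(-1\right) = 85 \left(- \frac{1}{4}\right) = - \frac{85}{4}$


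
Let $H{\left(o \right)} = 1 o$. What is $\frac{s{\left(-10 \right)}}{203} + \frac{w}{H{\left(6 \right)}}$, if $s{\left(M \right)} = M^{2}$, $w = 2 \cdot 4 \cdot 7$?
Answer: $\frac{5984}{609} \approx 9.8259$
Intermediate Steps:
$H{\left(o \right)} = o$
$w = 56$ ($w = 8 \cdot 7 = 56$)
$\frac{s{\left(-10 \right)}}{203} + \frac{w}{H{\left(6 \right)}} = \frac{\left(-10\right)^{2}}{203} + \frac{56}{6} = 100 \cdot \frac{1}{203} + 56 \cdot \frac{1}{6} = \frac{100}{203} + \frac{28}{3} = \frac{5984}{609}$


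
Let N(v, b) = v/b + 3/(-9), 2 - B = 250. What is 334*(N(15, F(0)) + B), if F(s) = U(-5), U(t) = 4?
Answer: -490145/6 ≈ -81691.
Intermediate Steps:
B = -248 (B = 2 - 1*250 = 2 - 250 = -248)
F(s) = 4
N(v, b) = -⅓ + v/b (N(v, b) = v/b + 3*(-⅑) = v/b - ⅓ = -⅓ + v/b)
334*(N(15, F(0)) + B) = 334*((15 - ⅓*4)/4 - 248) = 334*((15 - 4/3)/4 - 248) = 334*((¼)*(41/3) - 248) = 334*(41/12 - 248) = 334*(-2935/12) = -490145/6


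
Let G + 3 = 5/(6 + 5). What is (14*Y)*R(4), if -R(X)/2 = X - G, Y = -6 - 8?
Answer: 28224/11 ≈ 2565.8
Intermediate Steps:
Y = -14
G = -28/11 (G = -3 + 5/(6 + 5) = -3 + 5/11 = -28/11 ≈ -2.5455)
R(X) = -56/11 - 2*X (R(X) = -2*(X - 1*(-28/11)) = -2*(X + 28/11) = -2*(28/11 + X) = -56/11 - 2*X)
(14*Y)*R(4) = (14*(-14))*(-56/11 - 2*4) = -196*(-56/11 - 8) = -196*(-144/11) = 28224/11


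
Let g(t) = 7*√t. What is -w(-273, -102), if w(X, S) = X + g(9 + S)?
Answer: 273 - 7*I*√93 ≈ 273.0 - 67.506*I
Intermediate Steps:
w(X, S) = X + 7*√(9 + S)
-w(-273, -102) = -(-273 + 7*√(9 - 102)) = -(-273 + 7*√(-93)) = -(-273 + 7*(I*√93)) = -(-273 + 7*I*√93) = 273 - 7*I*√93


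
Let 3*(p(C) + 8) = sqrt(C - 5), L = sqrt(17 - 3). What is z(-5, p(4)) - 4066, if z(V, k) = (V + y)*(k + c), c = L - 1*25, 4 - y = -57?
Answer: -5914 + 56*sqrt(14) + 56*I/3 ≈ -5704.5 + 18.667*I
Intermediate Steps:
L = sqrt(14) ≈ 3.7417
y = 61 (y = 4 - 1*(-57) = 4 + 57 = 61)
c = -25 + sqrt(14) (c = sqrt(14) - 1*25 = sqrt(14) - 25 = -25 + sqrt(14) ≈ -21.258)
p(C) = -8 + sqrt(-5 + C)/3 (p(C) = -8 + sqrt(C - 5)/3 = -8 + sqrt(-5 + C)/3)
z(V, k) = (61 + V)*(-25 + k + sqrt(14)) (z(V, k) = (V + 61)*(k + (-25 + sqrt(14))) = (61 + V)*(-25 + k + sqrt(14)))
z(-5, p(4)) - 4066 = (-1525 + 61*(-8 + sqrt(-5 + 4)/3) + 61*sqrt(14) - 5*(-8 + sqrt(-5 + 4)/3) - 1*(-5)*(25 - sqrt(14))) - 4066 = (-1525 + 61*(-8 + sqrt(-1)/3) + 61*sqrt(14) - 5*(-8 + sqrt(-1)/3) + (125 - 5*sqrt(14))) - 4066 = (-1525 + 61*(-8 + I/3) + 61*sqrt(14) - 5*(-8 + I/3) + (125 - 5*sqrt(14))) - 4066 = (-1525 + (-488 + 61*I/3) + 61*sqrt(14) + (40 - 5*I/3) + (125 - 5*sqrt(14))) - 4066 = (-1848 + 56*sqrt(14) + 56*I/3) - 4066 = -5914 + 56*sqrt(14) + 56*I/3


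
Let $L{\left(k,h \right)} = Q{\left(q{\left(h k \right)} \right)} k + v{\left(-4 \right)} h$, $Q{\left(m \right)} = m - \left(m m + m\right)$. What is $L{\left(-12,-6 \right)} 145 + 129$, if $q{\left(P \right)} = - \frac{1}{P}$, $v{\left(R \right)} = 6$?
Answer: $- \frac{2199167}{432} \approx -5090.7$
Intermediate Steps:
$Q{\left(m \right)} = - m^{2}$ ($Q{\left(m \right)} = m - \left(m^{2} + m\right) = m - \left(m + m^{2}\right) = - m^{2}$)
$L{\left(k,h \right)} = 6 h - \frac{1}{h^{2} k}$ ($L{\left(k,h \right)} = - \left(- \frac{1}{h k}\right)^{2} k + 6 h = - \frac{1}{h^{2} k^{2}} k + 6 h = - \frac{1}{h^{2} k} + 6 h = 6 h - \frac{1}{h^{2} k}$)
$L{\left(-12,-6 \right)} 145 + 129 = \left(6 \left(-6\right) - \frac{1}{36 \left(-12\right)}\right) 145 + 129 = \left(-36 - \frac{1}{36} \left(- \frac{1}{12}\right)\right) 145 + 129 = \left(-36 + \frac{1}{432}\right) 145 + 129 = \left(- \frac{15551}{432}\right) 145 + 129 = - \frac{2254895}{432} + 129 = - \frac{2199167}{432}$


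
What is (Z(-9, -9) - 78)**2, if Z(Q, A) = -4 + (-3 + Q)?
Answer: 8836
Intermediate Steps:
Z(Q, A) = -7 + Q
(Z(-9, -9) - 78)**2 = ((-7 - 9) - 78)**2 = (-16 - 78)**2 = (-94)**2 = 8836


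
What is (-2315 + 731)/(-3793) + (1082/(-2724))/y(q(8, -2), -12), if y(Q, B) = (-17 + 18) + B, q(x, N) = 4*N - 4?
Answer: 25783501/56826726 ≈ 0.45372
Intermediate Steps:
q(x, N) = -4 + 4*N
y(Q, B) = 1 + B
(-2315 + 731)/(-3793) + (1082/(-2724))/y(q(8, -2), -12) = (-2315 + 731)/(-3793) + (1082/(-2724))/(1 - 12) = -1584*(-1/3793) + (1082*(-1/2724))/(-11) = 1584/3793 - 541/1362*(-1/11) = 1584/3793 + 541/14982 = 25783501/56826726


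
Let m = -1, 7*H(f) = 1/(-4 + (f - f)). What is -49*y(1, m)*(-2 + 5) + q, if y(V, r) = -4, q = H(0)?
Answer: 16463/28 ≈ 587.96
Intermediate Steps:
H(f) = -1/28 (H(f) = 1/(7*(-4 + (f - f))) = 1/(7*(-4 + 0)) = (⅐)/(-4) = (⅐)*(-¼) = -1/28)
q = -1/28 ≈ -0.035714
-49*y(1, m)*(-2 + 5) + q = -(-196)*(-2 + 5) - 1/28 = -(-196)*3 - 1/28 = -49*(-12) - 1/28 = 588 - 1/28 = 16463/28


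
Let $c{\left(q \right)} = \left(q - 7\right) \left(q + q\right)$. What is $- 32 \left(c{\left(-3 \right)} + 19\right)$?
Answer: $-2528$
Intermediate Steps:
$c{\left(q \right)} = 2 q \left(-7 + q\right)$ ($c{\left(q \right)} = \left(-7 + q\right) 2 q = 2 q \left(-7 + q\right)$)
$- 32 \left(c{\left(-3 \right)} + 19\right) = - 32 \left(2 \left(-3\right) \left(-7 - 3\right) + 19\right) = - 32 \left(2 \left(-3\right) \left(-10\right) + 19\right) = - 32 \left(60 + 19\right) = \left(-32\right) 79 = -2528$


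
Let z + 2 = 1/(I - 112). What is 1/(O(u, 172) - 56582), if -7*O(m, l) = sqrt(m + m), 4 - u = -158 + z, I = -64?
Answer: -243981584/13804965957023 + 14*sqrt(635030)/13804965957023 ≈ -1.7673e-5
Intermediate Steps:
z = -353/176 (z = -2 + 1/(-64 - 112) = -2 + 1/(-176) = -2 - 1/176 = -353/176 ≈ -2.0057)
u = 28865/176 (u = 4 - (-158 - 353/176) = 4 - 1*(-28161/176) = 4 + 28161/176 = 28865/176 ≈ 164.01)
O(m, l) = -sqrt(2)*sqrt(m)/7 (O(m, l) = -sqrt(m + m)/7 = -sqrt(2)*sqrt(m)/7)
1/(O(u, 172) - 56582) = 1/(-sqrt(2)*sqrt(28865/176)/7 - 56582) = 1/(-sqrt(2)*sqrt(317515)/44/7 - 56582) = 1/(-sqrt(635030)/308 - 56582) = 1/(-56582 - sqrt(635030)/308)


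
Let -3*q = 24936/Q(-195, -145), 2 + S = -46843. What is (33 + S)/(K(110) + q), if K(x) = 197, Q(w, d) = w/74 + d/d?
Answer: -1888084/212975 ≈ -8.8653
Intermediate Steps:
Q(w, d) = 1 + w/74 (Q(w, d) = w*(1/74) + 1 = w/74 + 1 = 1 + w/74)
S = -46845 (S = -2 - 46843 = -46845)
q = 615088/121 (q = -8312/(1 + (1/74)*(-195)) = -8312/(1 - 195/74) = -8312/(-121/74) = -8312*(-74)/121 = -1/3*(-1845264/121) = 615088/121 ≈ 5083.4)
(33 + S)/(K(110) + q) = (33 - 46845)/(197 + 615088/121) = -46812/638925/121 = -46812*121/638925 = -1888084/212975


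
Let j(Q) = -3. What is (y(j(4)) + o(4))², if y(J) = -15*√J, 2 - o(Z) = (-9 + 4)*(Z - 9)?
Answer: -146 + 690*I*√3 ≈ -146.0 + 1195.1*I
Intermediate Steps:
o(Z) = -43 + 5*Z (o(Z) = 2 - (-9 + 4)*(Z - 9) = 2 - (-5)*(-9 + Z) = 2 - (45 - 5*Z) = 2 + (-45 + 5*Z) = -43 + 5*Z)
(y(j(4)) + o(4))² = (-15*I*√3 + (-43 + 5*4))² = (-15*I*√3 + (-43 + 20))² = (-15*I*√3 - 23)² = (-23 - 15*I*√3)²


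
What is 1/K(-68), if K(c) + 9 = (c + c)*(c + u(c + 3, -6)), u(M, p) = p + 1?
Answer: 1/9919 ≈ 0.00010082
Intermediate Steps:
u(M, p) = 1 + p
K(c) = -9 + 2*c*(-5 + c) (K(c) = -9 + (c + c)*(c + (1 - 6)) = -9 + (2*c)*(c - 5) = -9 + (2*c)*(-5 + c) = -9 + 2*c*(-5 + c))
1/K(-68) = 1/(-9 - 10*(-68) + 2*(-68)²) = 1/(-9 + 680 + 2*4624) = 1/(-9 + 680 + 9248) = 1/9919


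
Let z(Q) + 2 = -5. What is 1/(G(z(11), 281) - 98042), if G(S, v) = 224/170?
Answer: -85/8333458 ≈ -1.0200e-5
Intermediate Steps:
z(Q) = -7 (z(Q) = -2 - 5 = -7)
G(S, v) = 112/85 (G(S, v) = 224*(1/170) = 112/85)
1/(G(z(11), 281) - 98042) = 1/(112/85 - 98042) = 1/(-8333458/85) = -85/8333458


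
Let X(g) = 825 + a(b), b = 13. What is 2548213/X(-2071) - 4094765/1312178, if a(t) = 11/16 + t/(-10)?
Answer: 267226669186605/86539451278 ≈ 3087.9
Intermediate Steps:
a(t) = 11/16 - t/10 (a(t) = 11*(1/16) + t*(-⅒) = 11/16 - t/10)
X(g) = 65951/80 (X(g) = 825 + (11/16 - ⅒*13) = 825 + (11/16 - 13/10) = 825 - 49/80 = 65951/80)
2548213/X(-2071) - 4094765/1312178 = 2548213/(65951/80) - 4094765/1312178 = 2548213*(80/65951) - 4094765*1/1312178 = 203857040/65951 - 4094765/1312178 = 267226669186605/86539451278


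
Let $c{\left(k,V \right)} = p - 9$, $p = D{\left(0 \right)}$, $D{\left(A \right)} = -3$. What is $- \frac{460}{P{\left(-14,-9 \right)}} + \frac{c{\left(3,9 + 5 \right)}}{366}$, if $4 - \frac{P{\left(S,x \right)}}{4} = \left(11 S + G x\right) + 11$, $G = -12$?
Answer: $- \frac{7093}{2379} \approx -2.9815$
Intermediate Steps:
$p = -3$
$c{\left(k,V \right)} = -12$ ($c{\left(k,V \right)} = -3 - 9 = -12$)
$P{\left(S,x \right)} = -28 - 44 S + 48 x$ ($P{\left(S,x \right)} = 16 - 4 \left(\left(11 S - 12 x\right) + 11\right) = 16 - 4 \left(\left(- 12 x + 11 S\right) + 11\right) = 16 - 4 \left(11 - 12 x + 11 S\right) = 16 - \left(44 - 48 x + 44 S\right) = -28 - 44 S + 48 x$)
$- \frac{460}{P{\left(-14,-9 \right)}} + \frac{c{\left(3,9 + 5 \right)}}{366} = - \frac{460}{-28 - -616 + 48 \left(-9\right)} - \frac{12}{366} = - \frac{460}{-28 + 616 - 432} - \frac{2}{61} = - \frac{460}{156} - \frac{2}{61} = \left(-460\right) \frac{1}{156} - \frac{2}{61} = - \frac{115}{39} - \frac{2}{61} = - \frac{7093}{2379}$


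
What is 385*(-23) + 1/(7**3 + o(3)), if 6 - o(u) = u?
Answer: -3063829/346 ≈ -8855.0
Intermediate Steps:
o(u) = 6 - u
385*(-23) + 1/(7**3 + o(3)) = 385*(-23) + 1/(7**3 + (6 - 1*3)) = -8855 + 1/(343 + (6 - 3)) = -8855 + 1/(343 + 3) = -8855 + 1/346 = -3063829/346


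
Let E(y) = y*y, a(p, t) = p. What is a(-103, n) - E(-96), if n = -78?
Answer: -9319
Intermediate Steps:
E(y) = y**2
a(-103, n) - E(-96) = -103 - 1*(-96)**2 = -103 - 1*9216 = -103 - 9216 = -9319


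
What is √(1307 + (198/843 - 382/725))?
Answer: 3*√241037535263/40745 ≈ 36.148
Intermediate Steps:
√(1307 + (198/843 - 382/725)) = √(1307 + (198*(1/843) - 382*1/725)) = √(1307 + (66/281 - 382/725)) = √(1307 - 59492/203725) = √(266209083/203725) = 3*√241037535263/40745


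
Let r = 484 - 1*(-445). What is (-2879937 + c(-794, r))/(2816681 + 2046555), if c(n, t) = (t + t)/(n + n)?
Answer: -2286670907/3861409384 ≈ -0.59219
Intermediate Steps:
r = 929 (r = 484 + 445 = 929)
c(n, t) = t/n (c(n, t) = (2*t)/((2*n)) = (2*t)*(1/(2*n)) = t/n)
(-2879937 + c(-794, r))/(2816681 + 2046555) = (-2879937 + 929/(-794))/(2816681 + 2046555) = (-2879937 + 929*(-1/794))/4863236 = (-2879937 - 929/794)*(1/4863236) = -2286670907/794*1/4863236 = -2286670907/3861409384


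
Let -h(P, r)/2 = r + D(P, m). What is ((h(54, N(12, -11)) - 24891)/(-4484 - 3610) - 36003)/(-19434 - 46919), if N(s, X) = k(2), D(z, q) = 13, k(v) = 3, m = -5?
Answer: 291383359/537061182 ≈ 0.54255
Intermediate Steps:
N(s, X) = 3
h(P, r) = -26 - 2*r (h(P, r) = -2*(r + 13) = -2*(13 + r) = -26 - 2*r)
((h(54, N(12, -11)) - 24891)/(-4484 - 3610) - 36003)/(-19434 - 46919) = (((-26 - 2*3) - 24891)/(-4484 - 3610) - 36003)/(-19434 - 46919) = (((-26 - 6) - 24891)/(-8094) - 36003)/(-66353) = ((-32 - 24891)*(-1/8094) - 36003)*(-1/66353) = (-24923*(-1/8094) - 36003)*(-1/66353) = (24923/8094 - 36003)*(-1/66353) = -291383359/8094*(-1/66353) = 291383359/537061182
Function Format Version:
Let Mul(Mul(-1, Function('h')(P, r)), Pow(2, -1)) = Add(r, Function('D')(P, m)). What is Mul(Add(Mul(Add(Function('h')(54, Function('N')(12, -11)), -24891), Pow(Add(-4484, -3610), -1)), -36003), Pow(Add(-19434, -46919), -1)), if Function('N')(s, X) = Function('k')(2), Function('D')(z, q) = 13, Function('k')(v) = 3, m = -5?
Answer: Rational(291383359, 537061182) ≈ 0.54255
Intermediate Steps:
Function('N')(s, X) = 3
Function('h')(P, r) = Add(-26, Mul(-2, r)) (Function('h')(P, r) = Mul(-2, Add(r, 13)) = Mul(-2, Add(13, r)) = Add(-26, Mul(-2, r)))
Mul(Add(Mul(Add(Function('h')(54, Function('N')(12, -11)), -24891), Pow(Add(-4484, -3610), -1)), -36003), Pow(Add(-19434, -46919), -1)) = Mul(Add(Mul(Add(Add(-26, Mul(-2, 3)), -24891), Pow(Add(-4484, -3610), -1)), -36003), Pow(Add(-19434, -46919), -1)) = Mul(Add(Mul(Add(Add(-26, -6), -24891), Pow(-8094, -1)), -36003), Pow(-66353, -1)) = Mul(Add(Mul(Add(-32, -24891), Rational(-1, 8094)), -36003), Rational(-1, 66353)) = Mul(Add(Mul(-24923, Rational(-1, 8094)), -36003), Rational(-1, 66353)) = Mul(Add(Rational(24923, 8094), -36003), Rational(-1, 66353)) = Mul(Rational(-291383359, 8094), Rational(-1, 66353)) = Rational(291383359, 537061182)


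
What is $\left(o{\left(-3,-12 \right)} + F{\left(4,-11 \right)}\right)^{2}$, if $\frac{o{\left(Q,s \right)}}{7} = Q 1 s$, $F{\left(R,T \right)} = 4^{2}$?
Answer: $71824$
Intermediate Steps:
$F{\left(R,T \right)} = 16$
$o{\left(Q,s \right)} = 7 Q s$ ($o{\left(Q,s \right)} = 7 Q 1 s = 7 Q s$)
$\left(o{\left(-3,-12 \right)} + F{\left(4,-11 \right)}\right)^{2} = \left(7 \left(-3\right) \left(-12\right) + 16\right)^{2} = \left(252 + 16\right)^{2} = 268^{2} = 71824$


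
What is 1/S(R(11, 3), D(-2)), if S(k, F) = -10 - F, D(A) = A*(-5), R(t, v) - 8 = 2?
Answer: -1/20 ≈ -0.050000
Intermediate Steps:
R(t, v) = 10 (R(t, v) = 8 + 2 = 10)
D(A) = -5*A
1/S(R(11, 3), D(-2)) = 1/(-10 - (-5)*(-2)) = 1/(-10 - 1*10) = 1/(-10 - 10) = 1/(-20) = -1/20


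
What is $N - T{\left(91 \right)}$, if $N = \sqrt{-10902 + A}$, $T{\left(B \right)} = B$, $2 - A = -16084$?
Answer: $-19$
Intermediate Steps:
$A = 16086$ ($A = 2 - -16084 = 2 + 16084 = 16086$)
$N = 72$ ($N = \sqrt{-10902 + 16086} = \sqrt{5184} = 72$)
$N - T{\left(91 \right)} = 72 - 91 = -19$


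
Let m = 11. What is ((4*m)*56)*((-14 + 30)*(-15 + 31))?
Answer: 630784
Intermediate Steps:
((4*m)*56)*((-14 + 30)*(-15 + 31)) = ((4*11)*56)*((-14 + 30)*(-15 + 31)) = (44*56)*(16*16) = 2464*256 = 630784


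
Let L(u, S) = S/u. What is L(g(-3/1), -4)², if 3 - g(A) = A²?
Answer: 4/9 ≈ 0.44444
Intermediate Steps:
g(A) = 3 - A²
L(g(-3/1), -4)² = (-4/(3 - (-3/1)²))² = (-4/(3 - (-3*1)²))² = (-4/(3 - 1*(-3)²))² = (-4/(3 - 1*9))² = (-4/(3 - 9))² = (-4/(-6))² = (-4*(-⅙))² = (⅔)² = 4/9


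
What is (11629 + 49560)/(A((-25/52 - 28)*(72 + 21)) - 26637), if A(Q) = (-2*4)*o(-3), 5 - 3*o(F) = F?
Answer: -183567/79975 ≈ -2.2953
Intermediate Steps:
o(F) = 5/3 - F/3
A(Q) = -64/3 (A(Q) = (-2*4)*(5/3 - 1/3*(-3)) = -8*(5/3 + 1) = -8*8/3 = -64/3)
(11629 + 49560)/(A((-25/52 - 28)*(72 + 21)) - 26637) = (11629 + 49560)/(-64/3 - 26637) = 61189/(-79975/3) = 61189*(-3/79975) = -183567/79975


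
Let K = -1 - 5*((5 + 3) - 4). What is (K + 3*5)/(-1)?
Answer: 6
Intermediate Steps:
K = -21 (K = -1 - 5*(8 - 4) = -1 - 5*4 = -1 - 20 = -21)
(K + 3*5)/(-1) = (-21 + 3*5)/(-1) = -(-21 + 15) = -1*(-6) = 6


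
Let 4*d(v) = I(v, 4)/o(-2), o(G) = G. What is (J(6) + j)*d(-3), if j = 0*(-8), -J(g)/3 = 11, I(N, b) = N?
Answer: -99/8 ≈ -12.375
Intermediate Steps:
J(g) = -33 (J(g) = -3*11 = -33)
j = 0
d(v) = -v/8 (d(v) = (v/(-2))/4 = (v*(-½))/4 = (-v/2)/4 = -v/8)
(J(6) + j)*d(-3) = (-33 + 0)*(-⅛*(-3)) = -33*3/8 = -99/8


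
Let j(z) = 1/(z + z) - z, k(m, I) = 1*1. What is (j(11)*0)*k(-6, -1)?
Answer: 0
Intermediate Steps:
k(m, I) = 1
j(z) = 1/(2*z) - z
(j(11)*0)*k(-6, -1) = (((1/2)/11 - 1*11)*0)*1 = (((1/2)*(1/11) - 11)*0)*1 = ((1/22 - 11)*0)*1 = -241/22*0*1 = 0*1 = 0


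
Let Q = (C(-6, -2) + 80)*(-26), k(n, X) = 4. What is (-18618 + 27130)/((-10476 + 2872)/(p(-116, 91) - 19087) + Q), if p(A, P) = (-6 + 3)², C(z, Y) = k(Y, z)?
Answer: -40597984/10414687 ≈ -3.8981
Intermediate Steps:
C(z, Y) = 4
Q = -2184 (Q = (4 + 80)*(-26) = 84*(-26) = -2184)
p(A, P) = 9 (p(A, P) = (-3)² = 9)
(-18618 + 27130)/((-10476 + 2872)/(p(-116, 91) - 19087) + Q) = (-18618 + 27130)/((-10476 + 2872)/(9 - 19087) - 2184) = 8512/(-7604/(-19078) - 2184) = 8512/(-7604*(-1/19078) - 2184) = 8512/(3802/9539 - 2184) = 8512/(-20829374/9539) = 8512*(-9539/20829374) = -40597984/10414687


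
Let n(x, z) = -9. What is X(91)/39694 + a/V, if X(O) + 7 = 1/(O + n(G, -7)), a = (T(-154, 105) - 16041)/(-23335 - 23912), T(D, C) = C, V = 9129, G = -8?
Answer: -65091640537/467966654273868 ≈ -0.00013909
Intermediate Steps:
a = 5312/15749 (a = (105 - 16041)/(-23335 - 23912) = -15936/(-47247) = -15936*(-1/47247) = 5312/15749 ≈ 0.33729)
X(O) = -7 + 1/(-9 + O) (X(O) = -7 + 1/(O - 9) = -7 + 1/(-9 + O))
X(91)/39694 + a/V = ((64 - 7*91)/(-9 + 91))/39694 + (5312/15749)/9129 = ((64 - 637)/82)*(1/39694) + (5312/15749)*(1/9129) = ((1/82)*(-573))*(1/39694) + 5312/143772621 = -573/82*1/39694 + 5312/143772621 = -573/3254908 + 5312/143772621 = -65091640537/467966654273868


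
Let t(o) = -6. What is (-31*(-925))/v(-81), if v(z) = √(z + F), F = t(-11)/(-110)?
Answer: -28675*I*√61215/2226 ≈ -3187.2*I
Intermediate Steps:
F = 3/55 (F = -6/(-110) = -6*(-1/110) = 3/55 ≈ 0.054545)
v(z) = √(3/55 + z) (v(z) = √(z + 3/55) = √(3/55 + z))
(-31*(-925))/v(-81) = (-31*(-925))/((√(165 + 3025*(-81))/55)) = 28675/((√(165 - 245025)/55)) = 28675/((√(-244860)/55)) = 28675/(((2*I*√61215)/55)) = 28675/((2*I*√61215/55)) = 28675*(-I*√61215/2226) = -28675*I*√61215/2226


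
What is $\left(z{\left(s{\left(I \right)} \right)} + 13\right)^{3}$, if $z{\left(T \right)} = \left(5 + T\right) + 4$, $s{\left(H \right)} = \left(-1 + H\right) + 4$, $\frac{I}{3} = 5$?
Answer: $64000$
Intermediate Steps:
$I = 15$ ($I = 3 \cdot 5 = 15$)
$s{\left(H \right)} = 3 + H$
$z{\left(T \right)} = 9 + T$
$\left(z{\left(s{\left(I \right)} \right)} + 13\right)^{3} = \left(\left(9 + \left(3 + 15\right)\right) + 13\right)^{3} = \left(\left(9 + 18\right) + 13\right)^{3} = \left(27 + 13\right)^{3} = 40^{3} = 64000$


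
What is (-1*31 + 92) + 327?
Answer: 388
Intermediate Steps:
(-1*31 + 92) + 327 = (-31 + 92) + 327 = 61 + 327 = 388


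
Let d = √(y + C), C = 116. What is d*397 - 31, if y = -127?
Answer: -31 + 397*I*√11 ≈ -31.0 + 1316.7*I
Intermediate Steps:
d = I*√11 (d = √(-127 + 116) = √(-11) = I*√11 ≈ 3.3166*I)
d*397 - 31 = (I*√11)*397 - 31 = 397*I*√11 - 31 = -31 + 397*I*√11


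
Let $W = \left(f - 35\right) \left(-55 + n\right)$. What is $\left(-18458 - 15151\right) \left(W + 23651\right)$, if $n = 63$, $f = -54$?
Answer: $-770956851$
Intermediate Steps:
$W = -712$ ($W = \left(-54 - 35\right) \left(-55 + 63\right) = \left(-89\right) 8 = -712$)
$\left(-18458 - 15151\right) \left(W + 23651\right) = \left(-18458 - 15151\right) \left(-712 + 23651\right) = \left(-33609\right) 22939 = -770956851$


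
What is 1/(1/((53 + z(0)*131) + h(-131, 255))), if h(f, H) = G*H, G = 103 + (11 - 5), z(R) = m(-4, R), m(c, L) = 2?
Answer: 28110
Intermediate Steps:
z(R) = 2
G = 109 (G = 103 + 6 = 109)
h(f, H) = 109*H
1/(1/((53 + z(0)*131) + h(-131, 255))) = 1/(1/((53 + 2*131) + 109*255)) = 1/(1/((53 + 262) + 27795)) = 1/(1/(315 + 27795)) = 1/(1/28110) = 28110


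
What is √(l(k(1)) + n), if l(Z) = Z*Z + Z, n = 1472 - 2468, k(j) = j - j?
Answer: 2*I*√249 ≈ 31.559*I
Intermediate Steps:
k(j) = 0
n = -996
l(Z) = Z + Z² (l(Z) = Z² + Z = Z + Z²)
√(l(k(1)) + n) = √(0*(1 + 0) - 996) = √(0*1 - 996) = √(0 - 996) = √(-996) = 2*I*√249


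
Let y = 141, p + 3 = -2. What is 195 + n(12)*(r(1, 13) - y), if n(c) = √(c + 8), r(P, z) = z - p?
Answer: 195 - 246*√5 ≈ -355.07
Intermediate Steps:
p = -5 (p = -3 - 2 = -5)
r(P, z) = 5 + z (r(P, z) = z - 1*(-5) = z + 5 = 5 + z)
n(c) = √(8 + c)
195 + n(12)*(r(1, 13) - y) = 195 + √(8 + 12)*((5 + 13) - 1*141) = 195 + √20*(18 - 141) = 195 + (2*√5)*(-123) = 195 - 246*√5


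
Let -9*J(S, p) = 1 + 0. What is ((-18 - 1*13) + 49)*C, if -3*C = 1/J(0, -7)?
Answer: 54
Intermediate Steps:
J(S, p) = -⅑ (J(S, p) = -(1 + 0)/9 = -⅑*1 = -⅑)
C = 3 (C = -1/(3*(-⅑)) = -⅓*(-9) = 3)
((-18 - 1*13) + 49)*C = ((-18 - 1*13) + 49)*3 = ((-18 - 13) + 49)*3 = (-31 + 49)*3 = 18*3 = 54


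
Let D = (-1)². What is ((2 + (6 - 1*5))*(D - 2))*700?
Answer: -2100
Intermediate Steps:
D = 1
((2 + (6 - 1*5))*(D - 2))*700 = ((2 + (6 - 1*5))*(1 - 2))*700 = ((2 + (6 - 5))*(-1))*700 = ((2 + 1)*(-1))*700 = (3*(-1))*700 = -3*700 = -2100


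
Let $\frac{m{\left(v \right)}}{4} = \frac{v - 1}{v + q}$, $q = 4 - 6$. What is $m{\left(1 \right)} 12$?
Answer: $0$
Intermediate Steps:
$q = -2$ ($q = 4 - 6 = -2$)
$m{\left(v \right)} = \frac{4 \left(-1 + v\right)}{-2 + v}$ ($m{\left(v \right)} = 4 \frac{v - 1}{v - 2} = 4 \frac{-1 + v}{-2 + v} = \frac{4 \left(-1 + v\right)}{-2 + v}$)
$m{\left(1 \right)} 12 = \frac{4 \left(-1 + 1\right)}{-2 + 1} \cdot 12 = 4 \frac{1}{-1} \cdot 0 \cdot 12 = 4 \left(-1\right) 0 \cdot 12 = 0 \cdot 12 = 0$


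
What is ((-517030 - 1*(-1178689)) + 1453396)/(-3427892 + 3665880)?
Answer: 2115055/237988 ≈ 8.8872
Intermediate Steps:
((-517030 - 1*(-1178689)) + 1453396)/(-3427892 + 3665880) = ((-517030 + 1178689) + 1453396)/237988 = (661659 + 1453396)*(1/237988) = 2115055*(1/237988) = 2115055/237988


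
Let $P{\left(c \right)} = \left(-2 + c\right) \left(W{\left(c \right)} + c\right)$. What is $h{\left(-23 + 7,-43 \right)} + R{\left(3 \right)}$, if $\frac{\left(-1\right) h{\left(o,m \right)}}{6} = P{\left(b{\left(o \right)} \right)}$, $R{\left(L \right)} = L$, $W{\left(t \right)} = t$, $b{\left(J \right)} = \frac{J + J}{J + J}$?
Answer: $15$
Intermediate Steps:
$b{\left(J \right)} = 1$ ($b{\left(J \right)} = \frac{2 J}{2 J} = 2 J \frac{1}{2 J} = 1$)
$P{\left(c \right)} = 2 c \left(-2 + c\right)$ ($P{\left(c \right)} = \left(-2 + c\right) \left(c + c\right) = \left(-2 + c\right) 2 c = 2 c \left(-2 + c\right)$)
$h{\left(o,m \right)} = 12$ ($h{\left(o,m \right)} = - 6 \cdot 2 \cdot 1 \left(-2 + 1\right) = - 6 \cdot 2 \cdot 1 \left(-1\right) = \left(-6\right) \left(-2\right) = 12$)
$h{\left(-23 + 7,-43 \right)} + R{\left(3 \right)} = 12 + 3 = 15$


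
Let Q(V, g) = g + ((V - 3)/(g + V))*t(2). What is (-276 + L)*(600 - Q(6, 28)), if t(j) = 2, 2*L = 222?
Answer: -1603965/17 ≈ -94351.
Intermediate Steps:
L = 111 (L = (½)*222 = 111)
Q(V, g) = g + 2*(-3 + V)/(V + g) (Q(V, g) = g + ((V - 3)/(g + V))*2 = g + ((-3 + V)/(V + g))*2 = g + 2*(-3 + V)/(V + g))
(-276 + L)*(600 - Q(6, 28)) = (-276 + 111)*(600 - (-6 + 28² + 2*6 + 6*28)/(6 + 28)) = -165*(600 - (-6 + 784 + 12 + 168)/34) = -165*(600 - 958/34) = -165*(600 - 1*479/17) = -165*(600 - 479/17) = -165*9721/17 = -1603965/17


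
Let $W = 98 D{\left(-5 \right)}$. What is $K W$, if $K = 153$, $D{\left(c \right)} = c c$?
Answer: $374850$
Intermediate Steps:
$D{\left(c \right)} = c^{2}$
$W = 2450$ ($W = 98 \left(-5\right)^{2} = 98 \cdot 25 = 2450$)
$K W = 153 \cdot 2450 = 374850$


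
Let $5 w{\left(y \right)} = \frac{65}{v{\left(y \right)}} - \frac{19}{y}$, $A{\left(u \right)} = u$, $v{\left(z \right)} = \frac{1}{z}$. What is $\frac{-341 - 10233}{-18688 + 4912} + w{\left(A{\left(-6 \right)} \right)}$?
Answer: $- \frac{2638073}{34440} \approx -76.599$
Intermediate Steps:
$w{\left(y \right)} = 13 y - \frac{19}{5 y}$ ($w{\left(y \right)} = \frac{\frac{65}{\frac{1}{y}} - \frac{19}{y}}{5} = \frac{65 y - \frac{19}{y}}{5} = \frac{- \frac{19}{y} + 65 y}{5} = 13 y - \frac{19}{5 y}$)
$\frac{-341 - 10233}{-18688 + 4912} + w{\left(A{\left(-6 \right)} \right)} = \frac{-341 - 10233}{-18688 + 4912} + \left(13 \left(-6\right) - \frac{19}{5 \left(-6\right)}\right) = - \frac{10574}{-13776} - \frac{2321}{30} = \left(-10574\right) \left(- \frac{1}{13776}\right) + \left(-78 + \frac{19}{30}\right) = \frac{5287}{6888} - \frac{2321}{30} = - \frac{2638073}{34440}$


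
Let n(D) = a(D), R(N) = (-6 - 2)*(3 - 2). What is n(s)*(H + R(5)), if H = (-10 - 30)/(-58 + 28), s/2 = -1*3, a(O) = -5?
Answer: 100/3 ≈ 33.333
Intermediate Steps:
R(N) = -8 (R(N) = -8*1 = -8)
s = -6 (s = 2*(-1*3) = 2*(-3) = -6)
n(D) = -5
H = 4/3 (H = -40/(-30) = -40*(-1/30) = 4/3 ≈ 1.3333)
n(s)*(H + R(5)) = -5*(4/3 - 8) = -5*(-20/3) = 100/3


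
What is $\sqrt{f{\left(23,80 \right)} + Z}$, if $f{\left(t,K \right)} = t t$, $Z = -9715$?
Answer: $i \sqrt{9186} \approx 95.844 i$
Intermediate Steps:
$f{\left(t,K \right)} = t^{2}$
$\sqrt{f{\left(23,80 \right)} + Z} = \sqrt{23^{2} - 9715} = \sqrt{529 - 9715} = \sqrt{-9186} = i \sqrt{9186}$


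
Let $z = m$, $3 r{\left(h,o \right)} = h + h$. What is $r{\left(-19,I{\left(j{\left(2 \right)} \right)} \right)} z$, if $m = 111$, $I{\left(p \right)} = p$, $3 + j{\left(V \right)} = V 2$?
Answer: $-1406$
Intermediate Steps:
$j{\left(V \right)} = -3 + 2 V$ ($j{\left(V \right)} = -3 + V 2 = -3 + 2 V$)
$r{\left(h,o \right)} = \frac{2 h}{3}$ ($r{\left(h,o \right)} = \frac{h + h}{3} = \frac{2 h}{3}$)
$z = 111$
$r{\left(-19,I{\left(j{\left(2 \right)} \right)} \right)} z = \frac{2}{3} \left(-19\right) 111 = \left(- \frac{38}{3}\right) 111 = -1406$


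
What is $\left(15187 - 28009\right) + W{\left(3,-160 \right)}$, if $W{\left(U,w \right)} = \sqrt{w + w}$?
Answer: $-12822 + 8 i \sqrt{5} \approx -12822.0 + 17.889 i$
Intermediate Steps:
$W{\left(U,w \right)} = \sqrt{2} \sqrt{w}$ ($W{\left(U,w \right)} = \sqrt{2 w} = \sqrt{2} \sqrt{w}$)
$\left(15187 - 28009\right) + W{\left(3,-160 \right)} = \left(15187 - 28009\right) + \sqrt{2} \sqrt{-160} = -12822 + \sqrt{2} \cdot 4 i \sqrt{10} = -12822 + 8 i \sqrt{5}$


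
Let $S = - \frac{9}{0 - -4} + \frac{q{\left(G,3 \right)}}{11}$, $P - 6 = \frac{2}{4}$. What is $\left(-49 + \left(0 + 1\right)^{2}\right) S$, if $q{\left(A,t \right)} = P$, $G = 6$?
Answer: $\frac{876}{11} \approx 79.636$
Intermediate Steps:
$P = \frac{13}{2}$ ($P = 6 + \frac{2}{4} = 6 + 2 \cdot \frac{1}{4} = 6 + \frac{1}{2} = \frac{13}{2} \approx 6.5$)
$q{\left(A,t \right)} = \frac{13}{2}$
$S = - \frac{73}{44}$ ($S = - \frac{9}{0 - -4} + \frac{13}{2 \cdot 11} = - \frac{9}{0 + 4} + \frac{13}{2} \cdot \frac{1}{11} = - \frac{9}{4} + \frac{13}{22} = - \frac{73}{44} \approx -1.6591$)
$\left(-49 + \left(0 + 1\right)^{2}\right) S = \left(-49 + \left(0 + 1\right)^{2}\right) \left(- \frac{73}{44}\right) = \left(-49 + 1^{2}\right) \left(- \frac{73}{44}\right) = \left(-49 + 1\right) \left(- \frac{73}{44}\right) = \left(-48\right) \left(- \frac{73}{44}\right) = \frac{876}{11}$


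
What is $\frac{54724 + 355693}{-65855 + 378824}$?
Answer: $\frac{410417}{312969} \approx 1.3114$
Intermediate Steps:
$\frac{54724 + 355693}{-65855 + 378824} = \frac{410417}{312969}$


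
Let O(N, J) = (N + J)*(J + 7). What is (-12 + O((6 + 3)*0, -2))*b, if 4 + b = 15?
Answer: -242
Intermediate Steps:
b = 11 (b = -4 + 15 = 11)
O(N, J) = (7 + J)*(J + N) (O(N, J) = (J + N)*(7 + J) = (7 + J)*(J + N))
(-12 + O((6 + 3)*0, -2))*b = (-12 + ((-2)**2 + 7*(-2) + 7*((6 + 3)*0) - 2*(6 + 3)*0))*11 = (-12 + (4 - 14 + 7*(9*0) - 18*0))*11 = (-12 + (4 - 14 + 7*0 - 2*0))*11 = (-12 + (4 - 14 + 0 + 0))*11 = (-12 - 10)*11 = -22*11 = -242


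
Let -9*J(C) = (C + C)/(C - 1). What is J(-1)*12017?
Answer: -12017/9 ≈ -1335.2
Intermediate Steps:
J(C) = -2*C/(9*(-1 + C)) (J(C) = -(C + C)/(9*(C - 1)) = -2*C/(9*(-1 + C)))
J(-1)*12017 = -2*(-1)/(-9 + 9*(-1))*12017 = -2*(-1)/(-9 - 9)*12017 = -2*(-1)/(-18)*12017 = -2*(-1)*(-1/18)*12017 = -⅑*12017 = -12017/9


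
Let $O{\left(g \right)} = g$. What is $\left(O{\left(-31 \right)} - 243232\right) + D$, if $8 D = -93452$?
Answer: $- \frac{509889}{2} \approx -2.5494 \cdot 10^{5}$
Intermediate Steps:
$D = - \frac{23363}{2}$ ($D = \frac{1}{8} \left(-93452\right) = - \frac{23363}{2} \approx -11682.0$)
$\left(O{\left(-31 \right)} - 243232\right) + D = \left(-31 - 243232\right) - \frac{23363}{2} = -243263 - \frac{23363}{2} = - \frac{509889}{2}$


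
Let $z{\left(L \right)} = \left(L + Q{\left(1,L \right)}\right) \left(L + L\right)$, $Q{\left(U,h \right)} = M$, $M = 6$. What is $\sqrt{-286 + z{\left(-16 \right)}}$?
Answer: $\sqrt{34} \approx 5.8309$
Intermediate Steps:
$Q{\left(U,h \right)} = 6$
$z{\left(L \right)} = 2 L \left(6 + L\right)$ ($z{\left(L \right)} = \left(L + 6\right) \left(L + L\right) = \left(6 + L\right) 2 L = 2 L \left(6 + L\right)$)
$\sqrt{-286 + z{\left(-16 \right)}} = \sqrt{-286 + 2 \left(-16\right) \left(6 - 16\right)} = \sqrt{-286 + 2 \left(-16\right) \left(-10\right)} = \sqrt{-286 + 320} = \sqrt{34}$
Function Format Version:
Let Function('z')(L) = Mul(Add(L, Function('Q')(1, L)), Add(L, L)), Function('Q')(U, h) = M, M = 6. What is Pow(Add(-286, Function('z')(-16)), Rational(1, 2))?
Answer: Pow(34, Rational(1, 2)) ≈ 5.8309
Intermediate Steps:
Function('Q')(U, h) = 6
Function('z')(L) = Mul(2, L, Add(6, L)) (Function('z')(L) = Mul(Add(L, 6), Add(L, L)) = Mul(Add(6, L), Mul(2, L)) = Mul(2, L, Add(6, L)))
Pow(Add(-286, Function('z')(-16)), Rational(1, 2)) = Pow(Add(-286, Mul(2, -16, Add(6, -16))), Rational(1, 2)) = Pow(Add(-286, Mul(2, -16, -10)), Rational(1, 2)) = Pow(Add(-286, 320), Rational(1, 2)) = Pow(34, Rational(1, 2))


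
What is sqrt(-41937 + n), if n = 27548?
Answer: I*sqrt(14389) ≈ 119.95*I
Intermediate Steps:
sqrt(-41937 + n) = sqrt(-41937 + 27548) = sqrt(-14389) = I*sqrt(14389)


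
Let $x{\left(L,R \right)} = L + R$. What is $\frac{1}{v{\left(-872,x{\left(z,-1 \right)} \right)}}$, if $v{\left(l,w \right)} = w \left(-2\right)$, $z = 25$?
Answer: $- \frac{1}{48} \approx -0.020833$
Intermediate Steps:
$v{\left(l,w \right)} = - 2 w$
$\frac{1}{v{\left(-872,x{\left(z,-1 \right)} \right)}} = \frac{1}{\left(-2\right) \left(25 - 1\right)} = \frac{1}{\left(-2\right) 24} = \frac{1}{-48} = - \frac{1}{48}$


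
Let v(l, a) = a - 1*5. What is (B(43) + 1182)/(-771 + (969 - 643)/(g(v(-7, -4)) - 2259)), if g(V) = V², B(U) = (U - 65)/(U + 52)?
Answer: -61129926/39889645 ≈ -1.5325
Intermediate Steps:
B(U) = (-65 + U)/(52 + U)
v(l, a) = -5 + a (v(l, a) = a - 5 = -5 + a)
(B(43) + 1182)/(-771 + (969 - 643)/(g(v(-7, -4)) - 2259)) = ((-65 + 43)/(52 + 43) + 1182)/(-771 + (969 - 643)/((-5 - 4)² - 2259)) = (-22/95 + 1182)/(-771 + 326/((-9)² - 2259)) = ((1/95)*(-22) + 1182)/(-771 + 326/(81 - 2259)) = (-22/95 + 1182)/(-771 + 326/(-2178)) = 112268/(95*(-771 + 326*(-1/2178))) = 112268/(95*(-771 - 163/1089)) = 112268/(95*(-839782/1089)) = (112268/95)*(-1089/839782) = -61129926/39889645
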